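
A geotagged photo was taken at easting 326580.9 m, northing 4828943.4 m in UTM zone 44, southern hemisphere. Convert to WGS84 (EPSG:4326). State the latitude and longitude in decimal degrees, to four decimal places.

Zone 44S: λ₀ = 81°, k₀ = 0.9996, false easting 500000 m, false northing 10000000 m.
Meridian distance M = (N − FN)/k₀ = -5173125.9 m.
Inverse transverse Mercator on WGS84 gives φ = -46.67059969°, λ = 78.73279960°.

lat -46.6706°, lon 78.7328°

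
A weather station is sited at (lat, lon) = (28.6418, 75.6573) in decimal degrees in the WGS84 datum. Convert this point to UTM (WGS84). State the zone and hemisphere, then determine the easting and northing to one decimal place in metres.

Zone 43N: E 564241.2 m, N 3168477.8 m

Longitude 75.6573° lies in the 6° band [72°, 78°), giving zone 43; latitude is north of the equator, so 43N.
Zone 43 central meridian λ₀ = 6×43 − 183 = 75°; Δλ = +0.6573°.
Transverse Mercator on WGS84 with k₀ = 0.9996 gives E = 564241.212 m, N = 3168477.815 m.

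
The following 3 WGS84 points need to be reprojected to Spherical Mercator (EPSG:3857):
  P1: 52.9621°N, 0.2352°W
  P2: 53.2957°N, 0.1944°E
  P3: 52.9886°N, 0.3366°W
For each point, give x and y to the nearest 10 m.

Web Mercator: x = R·λ, y = R·ln tan(π/4+φ/2), R = 6378137 m.
P1 (52.9621°, -0.2352°) → (-26182.344, 6975990.521) m.
P2 (53.2957°, 0.1944°) → (21640.509, 7037882.824) m.
P3 (52.9886°, -0.3366°) → (-37470.141, 6980889.507) m.

P1: x -26180 m, y 6975990 m; P2: x 21640 m, y 7037880 m; P3: x -37470 m, y 6980890 m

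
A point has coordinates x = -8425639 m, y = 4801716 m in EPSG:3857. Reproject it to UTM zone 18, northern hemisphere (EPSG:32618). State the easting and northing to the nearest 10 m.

Web Mercator inverse (R = 6378137 m) → φ = 39.55659817°, λ = -75.68880292°.
UTM 18N forward: E = 440825.193 m, N = 4378772.367 m.

E 440830 m, N 4378770 m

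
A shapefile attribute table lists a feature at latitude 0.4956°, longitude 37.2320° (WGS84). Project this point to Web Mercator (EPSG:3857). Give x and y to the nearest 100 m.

Web Mercator is spherical with R = a = 6378137 m.
x = R·λ = 6378137 × 0.649820987 = 4144647.281 m.
y = R·ln tan(π/4 + φ/2) = 6378137 × 0.008649960 = 55170.628 m.

x 4144600 m, y 55200 m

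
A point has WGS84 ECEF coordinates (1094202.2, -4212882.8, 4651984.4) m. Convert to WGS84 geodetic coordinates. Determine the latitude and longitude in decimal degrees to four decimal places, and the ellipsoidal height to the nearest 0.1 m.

lat 47.0957°, lon -75.4404°, h 4055.0 m

λ = atan2(Y, X) = -75.44040056°; p = √(X²+Y²) = 4352661.2 m.
Bowring's method on WGS84 (a = 6378137 m, b = 6356752.314 m) gives φ = 47.09569975°, h = 4055.003 m.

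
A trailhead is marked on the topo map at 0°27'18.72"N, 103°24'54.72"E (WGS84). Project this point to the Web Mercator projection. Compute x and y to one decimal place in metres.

Web Mercator is spherical with R = a = 6378137 m.
x = R·λ = 6378137 × 1.804935737 = 11512127.404 m.
y = R·ln tan(π/4 + φ/2) = 6378137 × 0.007944822 = 50673.165 m.

x 11512127.4 m, y 50673.2 m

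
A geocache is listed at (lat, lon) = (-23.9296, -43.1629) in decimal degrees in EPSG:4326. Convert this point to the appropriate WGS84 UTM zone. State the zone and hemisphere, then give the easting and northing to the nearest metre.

Longitude -43.1629° lies in the 6° band [-48°, -42°), giving zone 23; latitude is south of the equator, so 23S.
Zone 23 central meridian λ₀ = 6×23 − 183 = -45°; Δλ = +1.8371°.
Transverse Mercator on WGS84 with k₀ = 0.9996 gives E = 686976.567 m, N = 7352351.553 m.

Zone 23S: E 686977 m, N 7352352 m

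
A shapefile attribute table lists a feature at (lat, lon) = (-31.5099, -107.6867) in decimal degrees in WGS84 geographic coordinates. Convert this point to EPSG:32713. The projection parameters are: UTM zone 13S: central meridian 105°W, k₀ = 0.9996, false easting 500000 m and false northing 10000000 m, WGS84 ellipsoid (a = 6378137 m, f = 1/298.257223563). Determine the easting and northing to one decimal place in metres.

Zone 13 central meridian λ₀ = 6×13 − 183 = -105°; Δλ = -2.6867°.
Transverse Mercator on WGS84 with k₀ = 0.9996 gives E = 244843.507 m, N = 6510758.018 m.

E 244843.5 m, N 6510758.0 m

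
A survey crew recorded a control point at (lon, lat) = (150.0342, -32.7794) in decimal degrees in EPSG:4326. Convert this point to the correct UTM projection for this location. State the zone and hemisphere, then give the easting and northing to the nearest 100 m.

Zone 56S: E 222200 m, N 6369300 m

Longitude 150.0342° lies in the 6° band [150°, 156°), giving zone 56; latitude is south of the equator, so 56S.
Zone 56 central meridian λ₀ = 6×56 − 183 = 153°; Δλ = -2.9658°.
Transverse Mercator on WGS84 with k₀ = 0.9996 gives E = 222208.203 m, N = 6369273.714 m.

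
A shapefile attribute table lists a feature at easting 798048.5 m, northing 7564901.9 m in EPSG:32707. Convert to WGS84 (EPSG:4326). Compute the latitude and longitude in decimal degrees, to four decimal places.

lat -21.9951°, lon -138.1135°

Zone 7S: λ₀ = -141°, k₀ = 0.9996, false easting 500000 m, false northing 10000000 m.
Meridian distance M = (N − FN)/k₀ = -2436072.5 m.
Inverse transverse Mercator on WGS84 gives φ = -21.99510029°, λ = -138.11350032°.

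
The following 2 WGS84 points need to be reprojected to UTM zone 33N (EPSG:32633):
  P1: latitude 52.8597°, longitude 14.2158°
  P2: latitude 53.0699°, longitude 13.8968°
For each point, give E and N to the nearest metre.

UTM zone 33N: λ₀ = 15°, k₀ = 0.9996.
P1 (52.8597°, 14.2158°) → (447202.052, 5856951.532) m.
P2 (53.0699°, 13.8968°) → (426084.730, 5880615.234) m.

P1: E 447202 m, N 5856952 m; P2: E 426085 m, N 5880615 m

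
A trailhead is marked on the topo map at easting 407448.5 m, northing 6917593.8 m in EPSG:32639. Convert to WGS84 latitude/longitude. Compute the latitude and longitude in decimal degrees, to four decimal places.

lat 62.3782°, lon 49.2106°

Zone 39N: λ₀ = 51°, k₀ = 0.9996, false easting 500000 m.
Meridian distance M = (N − FN)/k₀ = 6920361.9 m.
Inverse transverse Mercator on WGS84 gives φ = 62.37819972°, λ = 49.21059965°.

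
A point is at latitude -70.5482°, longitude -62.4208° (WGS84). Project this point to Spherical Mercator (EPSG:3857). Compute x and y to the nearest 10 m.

x -6948650 m, y -11249530 m

Web Mercator is spherical with R = a = 6378137 m.
x = R·λ = 6378137 × -1.089448482 = -6948651.671 m.
y = R·ln tan(π/4 + φ/2) = 6378137 × -1.763764524 = -11249531.769 m.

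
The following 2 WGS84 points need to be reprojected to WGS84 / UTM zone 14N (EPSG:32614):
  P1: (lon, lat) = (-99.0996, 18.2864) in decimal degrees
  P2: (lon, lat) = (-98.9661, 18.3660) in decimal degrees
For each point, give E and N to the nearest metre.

P1: E 489473 m, N 2021875 m; P2: E 503581 m, N 2030679 m

UTM zone 14N: λ₀ = -99°, k₀ = 0.9996.
P1 (18.2864°, -99.0996°) → (489473.231, 2021875.067) m.
P2 (18.3660°, -98.9661°) → (503581.267, 2030679.463) m.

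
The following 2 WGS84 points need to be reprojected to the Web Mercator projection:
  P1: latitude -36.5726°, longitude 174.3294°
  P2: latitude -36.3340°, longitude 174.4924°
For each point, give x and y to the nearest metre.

Web Mercator: x = R·λ, y = R·ln tan(π/4+φ/2), R = 6378137 m.
P1 (-36.5726°, 174.3294°) → (19406260.038, -4379699.003) m.
P2 (-36.3340°, 174.4924°) → (19424405.115, -4346677.117) m.

P1: x 19406260 m, y -4379699 m; P2: x 19424405 m, y -4346677 m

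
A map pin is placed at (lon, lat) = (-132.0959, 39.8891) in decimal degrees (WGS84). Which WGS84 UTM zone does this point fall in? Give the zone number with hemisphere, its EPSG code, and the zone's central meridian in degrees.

Zone 8N (EPSG:32608), central meridian -135°

UTM zone = ⌊(λ + 180)/6⌋ + 1; -132.0959° ∈ [-138°, -132°) → zone 8.
Hemisphere: N (φ ≥ 0).
Central meridian λ₀ = 6×8 − 183 = -135°.
EPSG code: 32608.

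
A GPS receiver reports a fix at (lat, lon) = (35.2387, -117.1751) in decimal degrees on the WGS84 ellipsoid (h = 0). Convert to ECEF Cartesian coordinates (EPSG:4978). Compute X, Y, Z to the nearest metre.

WGS84: a = 6378137 m, e² = 0.006694380; N(φ) = a/√(1−e²sin²φ) = 6385256.157 m.
X = (N+h)·cosφ·cosλ = -2381837.508 m; Y = (N+h)·cosφ·sinλ = -4639512.908 m; Z = (N(1−e²)+h)·sinφ = 3659528.021 m.

X -2381838 m, Y -4639513 m, Z 3659528 m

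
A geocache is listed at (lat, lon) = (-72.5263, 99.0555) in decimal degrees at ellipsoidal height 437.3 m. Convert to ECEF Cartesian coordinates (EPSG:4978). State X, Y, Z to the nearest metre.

X -302371 m, Y 1897196 m, Z -6061995 m

WGS84: a = 6378137 m, e² = 0.006694380; N(φ) = a/√(1−e²sin²φ) = 6397650.190 m.
X = (N+h)·cosφ·cosλ = -302370.521 m; Y = (N+h)·cosφ·sinλ = 1897196.442 m; Z = (N(1−e²)+h)·sinφ = -6061994.996 m.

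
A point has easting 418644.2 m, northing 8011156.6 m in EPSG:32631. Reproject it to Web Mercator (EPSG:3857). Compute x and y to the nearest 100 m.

x 68700 m, y 11820100 m

Unproject from UTM 31N (λ₀ = 3°) → φ = 72.18480018°, λ = 0.61700144°.
Web Mercator (R = 6378137 m): x = 68684.286 m, y = 11820089.298 m.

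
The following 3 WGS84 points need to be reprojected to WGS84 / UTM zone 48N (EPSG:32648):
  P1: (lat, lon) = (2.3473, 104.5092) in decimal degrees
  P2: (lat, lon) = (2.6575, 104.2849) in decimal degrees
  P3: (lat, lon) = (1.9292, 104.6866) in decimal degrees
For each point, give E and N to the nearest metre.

UTM zone 48N: λ₀ = 105°, k₀ = 0.9996.
P1 (2.3473°, 104.5092°) → (445431.097, 259458.207) m.
P2 (2.6575°, 104.2849°) → (420510.210, 293758.712) m.
P3 (1.9292°, 104.6866°) → (465145.887, 213238.583) m.

P1: E 445431 m, N 259458 m; P2: E 420510 m, N 293759 m; P3: E 465146 m, N 213239 m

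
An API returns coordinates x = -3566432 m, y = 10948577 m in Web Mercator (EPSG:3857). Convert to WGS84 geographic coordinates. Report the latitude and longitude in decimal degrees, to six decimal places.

R = 6378137 m. λ = x/R = -32.03780375°.
φ = 2·arctan(exp(y/R)) − 90° = 2·arctan(5.56546) − 90° = 69.62760023°.

lat 69.627600°, lon -32.037804°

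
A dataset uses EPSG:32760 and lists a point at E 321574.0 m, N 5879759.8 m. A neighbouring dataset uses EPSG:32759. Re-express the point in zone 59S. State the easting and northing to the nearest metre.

E 854035 m, N 5874193 m

UTM 60S → geographic: φ = -37.21160020°, λ = 174.98920005°.
UTM 59S (λ₀ = 171°) forward: E = 854034.763 m, N = 5874193.280 m.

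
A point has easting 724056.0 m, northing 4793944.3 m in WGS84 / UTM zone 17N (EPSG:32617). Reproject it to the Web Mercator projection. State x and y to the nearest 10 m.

x -8709560 m, y 5352390 m

Unproject from UTM 17N (λ₀ = -81°) → φ = 43.26499975°, λ = -78.23930057°.
Web Mercator (R = 6378137 m): x = -8709559.100 m, y = 5352394.890 m.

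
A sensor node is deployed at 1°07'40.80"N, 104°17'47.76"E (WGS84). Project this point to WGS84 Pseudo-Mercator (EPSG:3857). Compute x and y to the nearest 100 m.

Web Mercator is spherical with R = a = 6378137 m.
x = R·λ = 6378137 × 1.820319069 = 11610244.403 m.
y = R·ln tan(π/4 + φ/2) = 6378137 × 0.019688586 = 125576.498 m.

x 11610200 m, y 125600 m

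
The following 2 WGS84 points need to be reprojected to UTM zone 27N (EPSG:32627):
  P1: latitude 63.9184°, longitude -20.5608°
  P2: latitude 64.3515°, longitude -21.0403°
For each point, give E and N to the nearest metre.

P1: E 521545 m, N 7087995 m; P2: E 498054 m, N 7136184 m

UTM zone 27N: λ₀ = -21°, k₀ = 0.9996.
P1 (63.9184°, -20.5608°) → (521544.721, 7087995.469) m.
P2 (64.3515°, -21.0403°) → (498053.639, 7136184.345) m.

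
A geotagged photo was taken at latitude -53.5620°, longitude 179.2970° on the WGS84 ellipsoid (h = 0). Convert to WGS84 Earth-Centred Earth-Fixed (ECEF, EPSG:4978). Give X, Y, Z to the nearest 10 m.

WGS84: a = 6378137 m, e² = 0.006694380; N(φ) = a/√(1−e²sin²φ) = 6391999.464 m.
X = (N+h)·cosφ·cosλ = -3796258.814 m; Y = (N+h)·cosφ·sinλ = 46581.160 m; Z = (N(1−e²)+h)·sinφ = -5107938.951 m.

X -3796260 m, Y 46580 m, Z -5107940 m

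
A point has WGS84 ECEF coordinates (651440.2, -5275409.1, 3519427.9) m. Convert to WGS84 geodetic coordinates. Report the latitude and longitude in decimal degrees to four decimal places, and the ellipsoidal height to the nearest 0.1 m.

λ = atan2(Y, X) = -82.96039973°; p = √(X²+Y²) = 5315478.9 m.
Bowring's method on WGS84 (a = 6378137 m, b = 6356752.314 m) gives φ = 33.68620002°, h = 3408.370 m.

lat 33.6862°, lon -82.9604°, h 3408.4 m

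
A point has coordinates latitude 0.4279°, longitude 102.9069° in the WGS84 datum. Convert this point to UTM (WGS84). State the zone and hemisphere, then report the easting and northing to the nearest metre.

Longitude 102.9069° lies in the 6° band [102°, 108°), giving zone 48; latitude is north of the equator, so 48N.
Zone 48 central meridian λ₀ = 6×48 − 183 = 105°; Δλ = -2.0931°.
Transverse Mercator on WGS84 with k₀ = 0.9996 gives E = 267044.662 m, N = 47327.604 m.

Zone 48N: E 267045 m, N 47328 m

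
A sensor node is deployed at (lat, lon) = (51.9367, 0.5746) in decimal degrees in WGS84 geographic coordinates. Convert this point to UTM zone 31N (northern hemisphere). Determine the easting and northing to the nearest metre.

Zone 31 central meridian λ₀ = 6×31 − 183 = 3°; Δλ = -2.4254°.
Transverse Mercator on WGS84 with k₀ = 0.9996 gives E = 333272.127 m, N = 5756776.984 m.

E 333272 m, N 5756777 m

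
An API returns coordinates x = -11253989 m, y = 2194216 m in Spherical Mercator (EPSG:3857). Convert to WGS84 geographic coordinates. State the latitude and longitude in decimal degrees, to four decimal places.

lat 19.3333°, lon -101.0963°

R = 6378137 m. λ = x/R = -101.09630326°.
φ = 2·arctan(exp(y/R)) − 90° = 2·arctan(1.41061) − 90° = 19.33329861°.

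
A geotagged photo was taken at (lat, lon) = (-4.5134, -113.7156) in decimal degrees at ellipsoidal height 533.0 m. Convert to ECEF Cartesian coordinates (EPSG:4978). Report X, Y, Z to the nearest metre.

WGS84: a = 6378137 m, e² = 0.006694380; N(φ) = a/√(1−e²sin²φ) = 6378269.206 m.
X = (N+h)·cosφ·cosλ = -2557579.724 m; Y = (N+h)·cosφ·sinλ = -5822021.763 m; Z = (N(1−e²)+h)·sinφ = -498602.232 m.

X -2557580 m, Y -5822022 m, Z -498602 m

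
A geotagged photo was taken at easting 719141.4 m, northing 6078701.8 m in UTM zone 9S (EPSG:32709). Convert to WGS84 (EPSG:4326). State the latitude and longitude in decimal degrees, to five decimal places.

lat -35.41100°, lon -126.58660°

Zone 9S: λ₀ = -129°, k₀ = 0.9996, false easting 500000 m, false northing 10000000 m.
Meridian distance M = (N − FN)/k₀ = -3922867.3 m.
Inverse transverse Mercator on WGS84 gives φ = -35.41100030°, λ = -126.58659963°.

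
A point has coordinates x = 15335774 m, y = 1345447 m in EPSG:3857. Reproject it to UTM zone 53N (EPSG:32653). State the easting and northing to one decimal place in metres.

Web Mercator inverse (R = 6378137 m) → φ = 11.99770303°, λ = 137.76360178°.
UTM 53N forward: E = 800953.067 m, N = 1327809.262 m.

E 800953.1 m, N 1327809.3 m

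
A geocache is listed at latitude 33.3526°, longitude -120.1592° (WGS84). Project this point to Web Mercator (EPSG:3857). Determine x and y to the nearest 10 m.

x -13376060 m, y 3942200 m

Web Mercator is spherical with R = a = 6378137 m.
x = R·λ = 6378137 × -2.097173667 = -13376060.958 m.
y = R·ln tan(π/4 + φ/2) = 6378137 × 0.618080136 = 3942199.784 m.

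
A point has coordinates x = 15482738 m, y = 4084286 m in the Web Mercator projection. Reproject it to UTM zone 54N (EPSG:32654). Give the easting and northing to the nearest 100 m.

Web Mercator inverse (R = 6378137 m) → φ = 34.41220280°, λ = 139.08380185°.
UTM 54N forward: E = 323890.621 m, N = 3809526.401 m.

E 323900 m, N 3809500 m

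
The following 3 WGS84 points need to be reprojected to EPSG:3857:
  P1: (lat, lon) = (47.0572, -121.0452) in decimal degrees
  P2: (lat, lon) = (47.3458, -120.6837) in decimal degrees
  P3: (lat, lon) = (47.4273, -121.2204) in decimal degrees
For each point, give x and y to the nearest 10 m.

Web Mercator: x = R·λ, y = R·ln tan(π/4+φ/2), R = 6378137 m.
P1 (47.0572°, -121.0452°) → (-13474690.027, 5951415.571) m.
P2 (47.3458°, -120.6837°) → (-13434448.031, 5998701.225) m.
P3 (47.4273°, -121.2204°) → (-13494193.202, 6012101.355) m.

P1: x -13474690 m, y 5951420 m; P2: x -13434450 m, y 5998700 m; P3: x -13494190 m, y 6012100 m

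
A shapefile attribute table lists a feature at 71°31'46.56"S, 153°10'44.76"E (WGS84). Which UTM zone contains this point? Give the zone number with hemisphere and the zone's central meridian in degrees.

UTM zone = ⌊(λ + 180)/6⌋ + 1; 153.1791° ∈ [150°, 156°) → zone 56.
Hemisphere: S (φ < 0).
Central meridian λ₀ = 6×56 − 183 = 153°.

Zone 56S, central meridian 153°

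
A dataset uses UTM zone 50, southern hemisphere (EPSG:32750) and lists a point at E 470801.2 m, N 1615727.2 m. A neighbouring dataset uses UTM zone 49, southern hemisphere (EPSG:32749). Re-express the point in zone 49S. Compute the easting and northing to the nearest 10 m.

E 637870 m, N 1610210 m

UTM 50S → geographic: φ = -75.54140023°, λ = 115.95229995°.
UTM 49S (λ₀ = 111°) forward: E = 637874.056 m, N = 1610211.888 m.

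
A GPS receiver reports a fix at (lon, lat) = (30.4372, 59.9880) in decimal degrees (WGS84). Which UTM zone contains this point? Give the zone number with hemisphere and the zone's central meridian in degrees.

Zone 36N, central meridian 33°

UTM zone = ⌊(λ + 180)/6⌋ + 1; 30.4372° ∈ [30°, 36°) → zone 36.
Hemisphere: N (φ ≥ 0).
Central meridian λ₀ = 6×36 − 183 = 33°.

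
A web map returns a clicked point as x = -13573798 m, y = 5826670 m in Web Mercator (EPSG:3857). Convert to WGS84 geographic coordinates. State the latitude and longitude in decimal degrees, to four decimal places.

lat 46.2883°, lon -121.9355°

R = 6378137 m. λ = x/R = -121.93550207°.
φ = 2·arctan(exp(y/R)) − 90° = 2·arctan(2.49313) − 90° = 46.28829703°.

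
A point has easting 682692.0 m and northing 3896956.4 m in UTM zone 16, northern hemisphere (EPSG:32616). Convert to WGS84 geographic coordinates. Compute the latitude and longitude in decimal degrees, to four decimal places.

Zone 16N: λ₀ = -87°, k₀ = 0.9996, false easting 500000 m.
Meridian distance M = (N − FN)/k₀ = 3898515.8 m.
Inverse transverse Mercator on WGS84 gives φ = 35.19899984°, λ = -84.99320008°.

lat 35.1990°, lon -84.9932°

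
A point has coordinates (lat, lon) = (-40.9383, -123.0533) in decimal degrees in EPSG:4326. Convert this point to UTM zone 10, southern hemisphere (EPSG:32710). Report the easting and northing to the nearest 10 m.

Zone 10 central meridian λ₀ = 6×10 − 183 = -123°; Δλ = -0.0533°.
Transverse Mercator on WGS84 with k₀ = 0.9996 gives E = 495513.211 m, N = 5468090.819 m.

E 495510 m, N 5468090 m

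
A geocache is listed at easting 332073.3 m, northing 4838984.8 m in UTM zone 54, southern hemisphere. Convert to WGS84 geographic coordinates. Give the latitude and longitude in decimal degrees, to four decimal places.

Zone 54S: λ₀ = 141°, k₀ = 0.9996, false easting 500000 m, false northing 10000000 m.
Meridian distance M = (N − FN)/k₀ = -5163080.4 m.
Inverse transverse Mercator on WGS84 gives φ = -46.58169978°, λ = 138.80819955°.

lat -46.5817°, lon 138.8082°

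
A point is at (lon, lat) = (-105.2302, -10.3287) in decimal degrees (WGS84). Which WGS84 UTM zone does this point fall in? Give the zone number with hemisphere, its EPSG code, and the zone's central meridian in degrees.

UTM zone = ⌊(λ + 180)/6⌋ + 1; -105.2302° ∈ [-108°, -102°) → zone 13.
Hemisphere: S (φ < 0).
Central meridian λ₀ = 6×13 − 183 = -105°.
EPSG code: 32713.

Zone 13S (EPSG:32713), central meridian -105°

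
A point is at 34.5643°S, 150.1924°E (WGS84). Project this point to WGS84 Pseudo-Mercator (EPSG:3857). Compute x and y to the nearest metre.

Web Mercator is spherical with R = a = 6378137 m.
x = R·λ = 6378137 × 2.621351891 = 16719341.489 m.
y = R·ln tan(π/4 + φ/2) = 6378137 × -0.643577861 = -4104827.766 m.

x 16719341 m, y -4104828 m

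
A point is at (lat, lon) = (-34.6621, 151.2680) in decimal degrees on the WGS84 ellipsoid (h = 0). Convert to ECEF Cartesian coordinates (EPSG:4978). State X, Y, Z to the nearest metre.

WGS84: a = 6378137 m, e² = 0.006694380; N(φ) = a/√(1−e²sin²φ) = 6385053.733 m.
X = (N+h)·cosφ·cosλ = -4605219.490 m; Y = (N+h)·cosφ·sinλ = 2524628.028 m; Z = (N(1−e²)+h)·sinφ = -3607097.137 m.

X -4605219 m, Y 2524628 m, Z -3607097 m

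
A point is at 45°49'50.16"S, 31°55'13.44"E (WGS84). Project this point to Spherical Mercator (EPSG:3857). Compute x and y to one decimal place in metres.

x 3553362.7 m, y -5753244.2 m

Web Mercator is spherical with R = a = 6378137 m.
x = R·λ = 6378137 × 0.557116079 = 3553362.674 m.
y = R·ln tan(π/4 + φ/2) = 6378137 × -0.902025808 = -5753244.184 m.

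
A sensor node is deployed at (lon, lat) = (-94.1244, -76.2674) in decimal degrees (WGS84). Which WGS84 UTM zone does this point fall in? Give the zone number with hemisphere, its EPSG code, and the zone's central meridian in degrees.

Zone 15S (EPSG:32715), central meridian -93°

UTM zone = ⌊(λ + 180)/6⌋ + 1; -94.1244° ∈ [-96°, -90°) → zone 15.
Hemisphere: S (φ < 0).
Central meridian λ₀ = 6×15 − 183 = -93°.
EPSG code: 32715.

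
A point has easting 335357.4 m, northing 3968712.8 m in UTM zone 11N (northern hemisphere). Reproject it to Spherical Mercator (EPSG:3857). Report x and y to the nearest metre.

Unproject from UTM 11N (λ₀ = -117°) → φ = 35.84879998°, λ = -118.82320023°.
Web Mercator (R = 6378137 m): x = -13227338.144 m, y = 4279836.377 m.

x -13227338 m, y 4279836 m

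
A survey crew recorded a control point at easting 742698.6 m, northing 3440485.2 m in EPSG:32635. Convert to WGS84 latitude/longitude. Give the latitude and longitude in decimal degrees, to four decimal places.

lat 31.0731°, lon 29.5438°

Zone 35N: λ₀ = 27°, k₀ = 0.9996, false easting 500000 m.
Meridian distance M = (N − FN)/k₀ = 3441861.9 m.
Inverse transverse Mercator on WGS84 gives φ = 31.07310038°, λ = 29.54379950°.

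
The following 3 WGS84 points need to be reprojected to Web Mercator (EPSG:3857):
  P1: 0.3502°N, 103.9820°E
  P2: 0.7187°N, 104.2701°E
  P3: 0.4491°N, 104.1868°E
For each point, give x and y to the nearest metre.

P1: x 11575223 m, y 38984 m; P2: x 11607294 m, y 80007 m; P3: x 11598022 m, y 49994 m

Web Mercator: x = R·λ, y = R·ln tan(π/4+φ/2), R = 6378137 m.
P1 (0.3502°, 103.9820°) → (11575223.292, 38984.328) m.
P2 (0.7187°, 104.2701°) → (11607294.437, 80007.416) m.
P3 (0.4491°, 104.1868°) → (11598021.523, 49994.095) m.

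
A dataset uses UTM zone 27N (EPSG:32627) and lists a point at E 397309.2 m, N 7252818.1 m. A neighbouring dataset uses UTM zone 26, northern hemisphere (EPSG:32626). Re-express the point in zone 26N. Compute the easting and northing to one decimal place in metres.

E 676102.8 m, N 7256315.8 m

UTM 27N → geographic: φ = 65.38189989°, λ = -23.20960023°.
UTM 26N (λ₀ = -27°) forward: E = 676102.771 m, N = 7256315.830 m.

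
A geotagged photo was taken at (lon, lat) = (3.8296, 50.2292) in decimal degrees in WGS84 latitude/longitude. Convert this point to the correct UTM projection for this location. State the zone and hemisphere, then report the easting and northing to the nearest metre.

Longitude 3.8296° lies in the 6° band [0°, 6°), giving zone 31; latitude is north of the equator, so 31N.
Zone 31 central meridian λ₀ = 6×31 − 183 = 3°; Δλ = +0.8296°.
Transverse Mercator on WGS84 with k₀ = 0.9996 gives E = 559171.497 m, N = 5564443.980 m.

Zone 31N: E 559171 m, N 5564444 m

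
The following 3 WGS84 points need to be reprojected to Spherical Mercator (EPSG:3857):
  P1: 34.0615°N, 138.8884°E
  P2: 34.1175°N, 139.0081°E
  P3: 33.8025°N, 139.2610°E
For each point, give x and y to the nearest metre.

P1: x 15460986 m, y 4037063 m; P2: x 15474311 m, y 4044590 m; P3: x 15502464 m, y 4002313 m

Web Mercator: x = R·λ, y = R·ln tan(π/4+φ/2), R = 6378137 m.
P1 (34.0615°, 138.8884°) → (15460985.965, 4037062.966) m.
P2 (34.1175°, 139.0081°) → (15474310.908, 4044590.339) m.
P3 (33.8025°, 139.2610°) → (15502463.607, 4002313.331) m.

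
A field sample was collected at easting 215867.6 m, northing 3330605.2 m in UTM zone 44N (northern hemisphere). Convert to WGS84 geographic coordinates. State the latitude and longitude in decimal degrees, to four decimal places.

Zone 44N: λ₀ = 81°, k₀ = 0.9996, false easting 500000 m.
Meridian distance M = (N − FN)/k₀ = 3331938.0 m.
Inverse transverse Mercator on WGS84 gives φ = 30.07359965°, λ = 78.05249980°.

lat 30.0736°, lon 78.0525°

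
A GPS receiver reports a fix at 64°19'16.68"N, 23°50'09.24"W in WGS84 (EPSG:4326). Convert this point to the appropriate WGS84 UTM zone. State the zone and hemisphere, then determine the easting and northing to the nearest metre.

Longitude -23.8359° lies in the 6° band [-24°, -18°), giving zone 27; latitude is north of the equator, so 27N.
Zone 27 central meridian λ₀ = 6×27 − 183 = -21°; Δλ = -2.8359°.
Transverse Mercator on WGS84 with k₀ = 0.9996 gives E = 362919.911 m, N = 7135876.562 m.

Zone 27N: E 362920 m, N 7135877 m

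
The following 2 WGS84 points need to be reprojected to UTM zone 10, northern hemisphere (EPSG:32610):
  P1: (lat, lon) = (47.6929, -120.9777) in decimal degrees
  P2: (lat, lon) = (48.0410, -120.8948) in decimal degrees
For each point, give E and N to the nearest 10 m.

P1: E 651740 m, N 5284150 m; P2: E 656910 m, N 5323000 m

UTM zone 10N: λ₀ = -123°, k₀ = 0.9996.
P1 (47.6929°, -120.9777°) → (651744.680, 5284149.136) m.
P2 (48.0410°, -120.8948°) → (656910.284, 5323001.287) m.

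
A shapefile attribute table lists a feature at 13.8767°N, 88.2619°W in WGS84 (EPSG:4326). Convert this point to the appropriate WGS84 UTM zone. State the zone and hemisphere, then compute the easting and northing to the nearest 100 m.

Zone 16N: E 363600 m, N 1534500 m

Longitude -88.2619° lies in the 6° band [-90°, -84°), giving zone 16; latitude is north of the equator, so 16N.
Zone 16 central meridian λ₀ = 6×16 − 183 = -87°; Δλ = -1.2619°.
Transverse Mercator on WGS84 with k₀ = 0.9996 gives E = 363644.272 m, N = 1534450.177 m.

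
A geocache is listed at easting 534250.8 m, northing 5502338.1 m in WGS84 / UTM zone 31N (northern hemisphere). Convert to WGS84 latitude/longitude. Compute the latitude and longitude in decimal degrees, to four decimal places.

lat 49.6726°, lon 3.4747°

Zone 31N: λ₀ = 3°, k₀ = 0.9996, false easting 500000 m.
Meridian distance M = (N − FN)/k₀ = 5504539.9 m.
Inverse transverse Mercator on WGS84 gives φ = 49.67260022°, λ = 3.47470044°.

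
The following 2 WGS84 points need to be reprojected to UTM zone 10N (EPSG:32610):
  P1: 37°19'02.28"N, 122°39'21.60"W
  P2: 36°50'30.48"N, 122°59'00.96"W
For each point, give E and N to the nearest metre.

UTM zone 10N: λ₀ = -123°, k₀ = 0.9996.
P1 (37.3173°, -122.6560°) → (530480.163, 4130127.906) m.
P2 (36.8418°, -122.9836°) → (501462.225, 4077323.090) m.

P1: E 530480 m, N 4130128 m; P2: E 501462 m, N 4077323 m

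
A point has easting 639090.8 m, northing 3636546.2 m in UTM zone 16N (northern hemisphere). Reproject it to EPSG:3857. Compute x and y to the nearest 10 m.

x -9519320 m, y 3876500 m

Unproject from UTM 16N (λ₀ = -87°) → φ = 32.85819961°, λ = -85.51350008°.
Web Mercator (R = 6378137 m): x = -9519319.285 m, y = 3876497.423 m.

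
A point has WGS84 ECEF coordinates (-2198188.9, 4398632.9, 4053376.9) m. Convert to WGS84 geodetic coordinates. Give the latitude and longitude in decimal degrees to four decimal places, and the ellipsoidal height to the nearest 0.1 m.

lat 39.6879°, lon 116.5533°, h 3128.1 m

λ = atan2(Y, X) = 116.55330017°; p = √(X²+Y²) = 4917316.9 m.
Bowring's method on WGS84 (a = 6378137 m, b = 6356752.314 m) gives φ = 39.68789937°, h = 3128.120 m.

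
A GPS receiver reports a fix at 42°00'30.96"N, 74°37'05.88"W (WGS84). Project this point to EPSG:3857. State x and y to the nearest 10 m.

x -8306470 m, y 5162270 m

Web Mercator is spherical with R = a = 6378137 m.
x = R·λ = 6378137 × -1.302335017 = -8306471.160 m.
y = R·ln tan(π/4 + φ/2) = 6378137 × 0.809369220 = 5162267.769 m.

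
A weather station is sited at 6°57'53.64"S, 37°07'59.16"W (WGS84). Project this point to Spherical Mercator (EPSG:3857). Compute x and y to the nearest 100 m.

x -4133600 m, y -777200 m

Web Mercator is spherical with R = a = 6378137 m.
x = R·λ = 6378137 × -0.648094856 = -4133637.784 m.
y = R·ln tan(π/4 + φ/2) = 6378137 × -0.121860930 = -777245.705 m.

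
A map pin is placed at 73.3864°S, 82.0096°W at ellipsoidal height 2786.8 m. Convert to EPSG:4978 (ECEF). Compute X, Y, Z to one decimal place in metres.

X 254388.4 m, Y -1812270.9 m, Z -6092381.2 m

WGS84: a = 6378137 m, e² = 0.006694380; N(φ) = a/√(1−e²sin²φ) = 6397831.460 m.
X = (N+h)·cosφ·cosλ = 254388.431 m; Y = (N+h)·cosφ·sinλ = -1812270.935 m; Z = (N(1−e²)+h)·sinφ = -6092381.169 m.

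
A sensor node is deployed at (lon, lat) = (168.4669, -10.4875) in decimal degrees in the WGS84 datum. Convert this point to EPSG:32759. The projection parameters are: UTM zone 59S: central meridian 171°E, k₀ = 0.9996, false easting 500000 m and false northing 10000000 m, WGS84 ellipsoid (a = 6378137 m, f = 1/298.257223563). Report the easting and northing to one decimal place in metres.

Zone 59 central meridian λ₀ = 6×59 − 183 = 171°; Δλ = -2.5331°.
Transverse Mercator on WGS84 with k₀ = 0.9996 gives E = 222722.476 m, N = 8839570.780 m.

E 222722.5 m, N 8839570.8 m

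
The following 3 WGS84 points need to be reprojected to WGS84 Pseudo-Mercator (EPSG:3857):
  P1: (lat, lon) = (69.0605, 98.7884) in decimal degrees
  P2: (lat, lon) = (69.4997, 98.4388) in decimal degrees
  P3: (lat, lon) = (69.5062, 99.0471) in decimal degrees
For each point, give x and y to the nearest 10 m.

Web Mercator: x = R·λ, y = R·ln tan(π/4+φ/2), R = 6378137 m.
P1 (69.0605°, 98.7884°) → (10997074.384, 10769605.490) m.
P2 (69.4997°, 98.4388°) → (10958157.090, 10907800.379) m.
P3 (69.5062°, 99.0471°) → (11025872.737, 10909866.802) m.

P1: x 10997070 m, y 10769610 m; P2: x 10958160 m, y 10907800 m; P3: x 11025870 m, y 10909870 m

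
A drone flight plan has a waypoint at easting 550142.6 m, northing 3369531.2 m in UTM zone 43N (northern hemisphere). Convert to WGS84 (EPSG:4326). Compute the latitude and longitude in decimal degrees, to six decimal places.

Zone 43N: λ₀ = 75°, k₀ = 0.9996, false easting 500000 m.
Meridian distance M = (N − FN)/k₀ = 3370879.6 m.
Inverse transverse Mercator on WGS84 gives φ = 30.45690011°, λ = 75.52229992°.

lat 30.456900°, lon 75.522300°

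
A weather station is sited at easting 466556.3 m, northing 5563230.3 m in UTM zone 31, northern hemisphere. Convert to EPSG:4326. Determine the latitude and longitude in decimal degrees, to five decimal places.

lat 50.22030°, lon 2.53120°

Zone 31N: λ₀ = 3°, k₀ = 0.9996, false easting 500000 m.
Meridian distance M = (N − FN)/k₀ = 5565456.5 m.
Inverse transverse Mercator on WGS84 gives φ = 50.22030018°, λ = 2.53119976°.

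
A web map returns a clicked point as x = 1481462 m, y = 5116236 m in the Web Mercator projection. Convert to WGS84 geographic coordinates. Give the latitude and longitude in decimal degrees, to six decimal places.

R = 6378137 m. λ = x/R = 13.30819957°.
φ = 2·arctan(exp(y/R)) − 90° = 2·arctan(2.23034) − 90° = 41.70060167°.

lat 41.700602°, lon 13.308200°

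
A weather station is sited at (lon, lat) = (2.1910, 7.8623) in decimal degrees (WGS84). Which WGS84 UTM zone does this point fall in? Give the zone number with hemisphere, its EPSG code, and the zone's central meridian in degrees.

Zone 31N (EPSG:32631), central meridian 3°

UTM zone = ⌊(λ + 180)/6⌋ + 1; 2.1910° ∈ [0°, 6°) → zone 31.
Hemisphere: N (φ ≥ 0).
Central meridian λ₀ = 6×31 − 183 = 3°.
EPSG code: 32631.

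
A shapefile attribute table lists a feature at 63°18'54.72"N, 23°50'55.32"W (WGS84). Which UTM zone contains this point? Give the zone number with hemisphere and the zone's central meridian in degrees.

Zone 27N, central meridian -21°

UTM zone = ⌊(λ + 180)/6⌋ + 1; -23.8487° ∈ [-24°, -18°) → zone 27.
Hemisphere: N (φ ≥ 0).
Central meridian λ₀ = 6×27 − 183 = -21°.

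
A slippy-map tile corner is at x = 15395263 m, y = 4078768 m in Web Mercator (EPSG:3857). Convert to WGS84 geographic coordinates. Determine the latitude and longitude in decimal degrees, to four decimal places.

lat 34.3713°, lon 138.2980°

R = 6378137 m. λ = x/R = 138.29800056°.
φ = 2·arctan(exp(y/R)) − 90° = 2·arctan(1.89552) − 90° = 34.37129868°.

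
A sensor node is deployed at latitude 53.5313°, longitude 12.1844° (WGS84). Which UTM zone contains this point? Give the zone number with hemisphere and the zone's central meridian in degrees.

UTM zone = ⌊(λ + 180)/6⌋ + 1; 12.1844° ∈ [12°, 18°) → zone 33.
Hemisphere: N (φ ≥ 0).
Central meridian λ₀ = 6×33 − 183 = 15°.

Zone 33N, central meridian 15°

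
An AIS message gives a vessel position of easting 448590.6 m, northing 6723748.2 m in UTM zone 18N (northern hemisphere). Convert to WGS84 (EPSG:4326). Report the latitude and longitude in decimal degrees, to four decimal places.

Zone 18N: λ₀ = -75°, k₀ = 0.9996, false easting 500000 m.
Meridian distance M = (N − FN)/k₀ = 6726438.8 m.
Inverse transverse Mercator on WGS84 gives φ = 60.64620031°, λ = -75.94009933°.

lat 60.6462°, lon -75.9401°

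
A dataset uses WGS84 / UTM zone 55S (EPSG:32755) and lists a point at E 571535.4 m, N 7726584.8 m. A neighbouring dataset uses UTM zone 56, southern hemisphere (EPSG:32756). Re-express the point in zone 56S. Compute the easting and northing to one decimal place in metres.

UTM 55S → geographic: φ = -20.55829998°, λ = 147.68630031°.
UTM 56S (λ₀ = 153°) forward: E = -54457.739 m, N = 7717688.599 m.

E -54457.7 m, N 7717688.6 m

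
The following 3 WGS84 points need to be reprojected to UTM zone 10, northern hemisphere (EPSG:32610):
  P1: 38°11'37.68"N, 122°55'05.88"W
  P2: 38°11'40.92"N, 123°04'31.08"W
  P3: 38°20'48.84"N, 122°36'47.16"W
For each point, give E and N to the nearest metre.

P1: E 507154 m, N 4227321 m; P2: E 493406 m, N 4227420 m; P3: E 533808 m, N 4244376 m

UTM zone 10N: λ₀ = -123°, k₀ = 0.9996.
P1 (38.1938°, -122.9183°) → (507154.124, 4227321.042) m.
P2 (38.1947°, -123.0753°) → (493406.378, 4227420.427) m.
P3 (38.3469°, -122.6131°) → (533808.208, 4244376.256) m.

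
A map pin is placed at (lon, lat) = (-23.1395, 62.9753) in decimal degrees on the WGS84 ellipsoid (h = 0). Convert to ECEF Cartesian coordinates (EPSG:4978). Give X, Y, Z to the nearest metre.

WGS84: a = 6378137 m, e² = 0.006694380; N(φ) = a/√(1−e²sin²φ) = 6395146.033 m.
X = (N+h)·cosφ·cosλ = 2672023.091 m; Y = (N+h)·cosφ·sinλ = -1141892.319 m; Z = (N(1−e²)+h)·sinφ = 5658727.715 m.

X 2672023 m, Y -1141892 m, Z 5658728 m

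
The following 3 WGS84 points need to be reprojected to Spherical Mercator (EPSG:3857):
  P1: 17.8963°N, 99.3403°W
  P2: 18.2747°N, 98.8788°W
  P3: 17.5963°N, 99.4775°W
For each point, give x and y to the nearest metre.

Web Mercator: x = R·λ, y = R·ln tan(π/4+φ/2), R = 6378137 m.
P1 (17.8963°, -99.3403°) → (-11058511.611, 2025414.203) m.
P2 (18.2747°, -98.8788°) → (-11007137.666, 2069726.890) m.
P3 (17.5963°, -99.4775°) → (-11073784.645, 1990349.787) m.

P1: x -11058512 m, y 2025414 m; P2: x -11007138 m, y 2069727 m; P3: x -11073785 m, y 1990350 m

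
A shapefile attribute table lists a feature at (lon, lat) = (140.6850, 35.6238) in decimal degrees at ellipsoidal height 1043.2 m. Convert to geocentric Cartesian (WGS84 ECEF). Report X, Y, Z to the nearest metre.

WGS84: a = 6378137 m, e² = 0.006694380; N(φ) = a/√(1−e²sin²φ) = 6385392.176 m.
X = (N+h)·cosφ·cosλ = -4016353.084 m; Y = (N+h)·cosφ·sinλ = 3289103.177 m; Z = (N(1−e²)+h)·sinφ = 3694949.439 m.

X -4016353 m, Y 3289103 m, Z 3694949 m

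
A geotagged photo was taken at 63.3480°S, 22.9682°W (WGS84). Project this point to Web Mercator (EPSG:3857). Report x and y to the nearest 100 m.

Web Mercator is spherical with R = a = 6378137 m.
x = R·λ = 6378137 × -0.400870713 = -2556808.328 m.
y = R·ln tan(π/4 + φ/2) = 6378137 × -1.440247283 = -9186094.486 m.

x -2556800 m, y -9186100 m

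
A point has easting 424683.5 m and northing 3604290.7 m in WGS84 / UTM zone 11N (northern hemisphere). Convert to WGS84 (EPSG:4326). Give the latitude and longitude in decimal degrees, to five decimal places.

Zone 11N: λ₀ = -117°, k₀ = 0.9996, false easting 500000 m.
Meridian distance M = (N − FN)/k₀ = 3605733.0 m.
Inverse transverse Mercator on WGS84 gives φ = 32.57350024°, λ = -117.80240039°.

lat 32.57350°, lon -117.80240°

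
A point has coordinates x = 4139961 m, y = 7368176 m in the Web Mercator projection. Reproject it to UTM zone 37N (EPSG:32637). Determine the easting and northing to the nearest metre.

E 384311 m, N 6099906 m

Web Mercator inverse (R = 6378137 m) → φ = 55.03249868°, λ = 37.18990242°.
UTM 37N forward: E = 384310.915 m, N = 6099905.599 m.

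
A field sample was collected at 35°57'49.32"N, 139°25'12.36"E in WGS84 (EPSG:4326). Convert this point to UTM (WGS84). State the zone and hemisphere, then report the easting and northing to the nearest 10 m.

Longitude 139.4201° lies in the 6° band [138°, 144°), giving zone 54; latitude is north of the equator, so 54N.
Zone 54 central meridian λ₀ = 6×54 − 183 = 141°; Δλ = -1.5799°.
Transverse Mercator on WGS84 with k₀ = 0.9996 gives E = 357536.491 m, N = 3981075.943 m.

Zone 54N: E 357540 m, N 3981080 m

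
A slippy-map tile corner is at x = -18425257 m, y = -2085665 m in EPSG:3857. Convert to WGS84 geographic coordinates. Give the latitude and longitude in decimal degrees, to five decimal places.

R = 6378137 m. λ = x/R = -165.51689977°.
φ = 2·arctan(exp(y/R)) − 90° = 2·arctan(0.72108) − 90° = -18.41059996°.

lat -18.41060°, lon -165.51690°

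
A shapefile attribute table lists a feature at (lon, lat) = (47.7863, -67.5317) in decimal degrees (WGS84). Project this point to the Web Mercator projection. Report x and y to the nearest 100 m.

x 5319500 m, y -10309200 m

Web Mercator is spherical with R = a = 6378137 m.
x = R·λ = 6378137 × 0.834028272 = 5319546.583 m.
y = R·ln tan(π/4 + φ/2) = 6378137 × -1.616337645 = -10309222.939 m.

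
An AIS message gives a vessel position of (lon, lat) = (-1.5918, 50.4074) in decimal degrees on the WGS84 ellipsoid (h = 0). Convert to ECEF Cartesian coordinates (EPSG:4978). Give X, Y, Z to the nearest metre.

WGS84: a = 6378137 m, e² = 0.006694380; N(φ) = a/√(1−e²sin²φ) = 6390852.235 m.
X = (N+h)·cosφ·cosλ = 4071474.724 m; Y = (N+h)·cosφ·sinλ = -113143.437 m; Z = (N(1−e²)+h)·sinφ = 4891794.142 m.

X 4071475 m, Y -113143 m, Z 4891794 m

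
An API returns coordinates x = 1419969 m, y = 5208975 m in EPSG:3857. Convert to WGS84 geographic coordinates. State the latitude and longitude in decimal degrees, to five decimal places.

lat 42.31960°, lon 12.75580°

R = 6378137 m. λ = x/R = 12.75579856°.
φ = 2·arctan(exp(y/R)) − 90° = 2·arctan(2.26300) − 90° = 42.31960097°.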